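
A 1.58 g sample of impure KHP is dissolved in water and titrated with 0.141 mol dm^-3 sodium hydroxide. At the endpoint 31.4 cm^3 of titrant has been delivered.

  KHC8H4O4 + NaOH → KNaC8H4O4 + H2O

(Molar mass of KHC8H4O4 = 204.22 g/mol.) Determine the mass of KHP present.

n(NaOH) = 0.0314 L × 0.141 mol/L = 4.43 × 10^-3 mol
n(KHC8H4O4) = 4.43 × 10^-3 mol (1:1 ratio)
mass of KHC8H4O4 = 4.43 × 10^-3 × 204.22 g/mol = 0.904 g

0.904 g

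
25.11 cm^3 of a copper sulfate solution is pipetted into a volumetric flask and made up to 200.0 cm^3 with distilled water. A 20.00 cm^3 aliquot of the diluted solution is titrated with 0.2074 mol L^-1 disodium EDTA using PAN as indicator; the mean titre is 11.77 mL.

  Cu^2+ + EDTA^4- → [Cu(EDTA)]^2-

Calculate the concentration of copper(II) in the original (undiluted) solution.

n(EDTA) = 0.01177 × 0.2074 = 2.441 × 10^-3 mol
n(Cu2+) in the aliquot = 2.441 × 10^-3 mol (1:1 ratio)
[Cu2+]_dilute = 2.441 × 10^-3 / 0.02000 = 0.1221 mol/L
Dilution factor = 200.0 / 25.11 = 7.965
[Cu2+]_stock = 0.1221 × 7.965 = 0.9722 mol/L

0.9722 mol/L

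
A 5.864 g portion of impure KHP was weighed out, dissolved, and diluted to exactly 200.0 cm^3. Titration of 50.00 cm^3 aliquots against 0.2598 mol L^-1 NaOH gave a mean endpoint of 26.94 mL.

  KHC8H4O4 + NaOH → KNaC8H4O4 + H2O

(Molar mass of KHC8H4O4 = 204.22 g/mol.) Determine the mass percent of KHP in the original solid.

n(NaOH) per titration = 0.02694 × 0.2598 = 6.999 × 10^-3 mol
n(KHC8H4O4) in each aliquot = 6.999 × 10^-3 mol (1:1 ratio)
n(KHC8H4O4) in the whole flask = 6.999 × 10^-3 × 200.0/50.00 = 0.02800 mol
mass of KHC8H4O4 = 0.02800 × 204.22 = 5.717 g
% KHC8H4O4 = 5.717 / 5.864 × 100 = 97.50 %

97.50 %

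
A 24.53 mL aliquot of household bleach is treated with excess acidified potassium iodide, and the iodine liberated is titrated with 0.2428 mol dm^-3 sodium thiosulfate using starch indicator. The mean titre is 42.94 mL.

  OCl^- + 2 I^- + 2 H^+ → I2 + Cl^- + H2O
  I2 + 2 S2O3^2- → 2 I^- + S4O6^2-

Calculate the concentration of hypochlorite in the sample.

0.2125 mol/L

n(S2O3^2-) = 0.04294 × 0.2428 = 0.01043 mol
n(I2) = n(S2O3^2-)/2 = 5.213 × 10^-3 mol
n(OCl^-) in the aliquot = 5.213 × 10^-3 mol (1:1 ratio)
[OCl^-] = 5.213 × 10^-3 / 0.02453 = 0.2125 mol/L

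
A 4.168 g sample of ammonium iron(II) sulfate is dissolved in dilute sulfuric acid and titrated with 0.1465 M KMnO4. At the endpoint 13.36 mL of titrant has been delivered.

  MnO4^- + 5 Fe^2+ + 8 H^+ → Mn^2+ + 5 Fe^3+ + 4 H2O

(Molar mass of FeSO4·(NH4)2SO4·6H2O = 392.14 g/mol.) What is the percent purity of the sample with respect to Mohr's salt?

n(KMnO4) = 0.01336 L × 0.1465 mol/L = 1.957 × 10^-3 mol
From the 5:1 ratio, n(FeSO4·(NH4)2SO4·6H2O) = 5/1 × 1.957 × 10^-3 = 9.786 × 10^-3 mol
mass of FeSO4·(NH4)2SO4·6H2O = 9.786 × 10^-3 × 392.14 g/mol = 3.838 g
% FeSO4·(NH4)2SO4·6H2O = 3.838 / 4.168 × 100 = 92.07 %

92.07 %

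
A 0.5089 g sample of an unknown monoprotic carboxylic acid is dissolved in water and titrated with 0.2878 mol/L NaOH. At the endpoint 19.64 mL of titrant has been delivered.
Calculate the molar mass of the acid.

n(NaOH) = 0.01964 L × 0.2878 mol/L = 5.652 × 10^-3 mol
n(HA) = 5.652 × 10^-3 mol (1:1 ratio)
M = m / n = 0.5089 g / 5.652 × 10^-3 mol = 90.03 g/mol

90.03 g/mol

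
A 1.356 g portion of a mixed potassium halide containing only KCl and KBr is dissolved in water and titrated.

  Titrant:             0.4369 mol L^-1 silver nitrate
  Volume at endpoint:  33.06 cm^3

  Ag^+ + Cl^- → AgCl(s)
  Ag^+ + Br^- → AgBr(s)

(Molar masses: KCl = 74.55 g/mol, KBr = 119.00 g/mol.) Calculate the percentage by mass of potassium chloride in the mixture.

n(AgNO3) = 0.03306 × 0.4369 = 0.01444 mol
Let x = n(KCl), y = n(KBr).
Titrant: 1x + 1y = 0.01444;  mass: 74.55x + 119.00y = 1.356
Solving, x = 8.163 × 10^-3 mol, y = 6.281 × 10^-3 mol
mass of KCl = 8.163 × 10^-3 × 74.55 = 0.6085 g
% KCl = 0.6085 / 1.356 × 100 = 44.88 %

44.88 %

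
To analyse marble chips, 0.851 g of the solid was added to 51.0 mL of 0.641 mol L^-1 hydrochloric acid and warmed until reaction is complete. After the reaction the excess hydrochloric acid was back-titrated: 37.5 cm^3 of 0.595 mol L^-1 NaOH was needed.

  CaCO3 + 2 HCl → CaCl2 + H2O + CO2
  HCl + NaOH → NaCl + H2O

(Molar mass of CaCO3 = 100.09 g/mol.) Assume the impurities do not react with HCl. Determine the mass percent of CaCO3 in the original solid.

n(HCl) added = 0.0510 × 0.641 = 0.0327 mol
n(NaOH) used in back-titration = 0.0375 × 0.595 = 0.0223 mol
n(HCl) left over = 0.0223 mol (1:1 ratio)
n(HCl) consumed by analyte = 0.0327 − 0.0223 = 0.0104 mol
From the 1:2 ratio, n(CaCO3) = 1/2 × 0.0104 = 5.19 × 10^-3 mol
mass of CaCO3 = 5.19 × 10^-3 × 100.09 = 0.519 g
% CaCO3 = 0.519 / 0.851 × 100 = 61.0 %

61.0 %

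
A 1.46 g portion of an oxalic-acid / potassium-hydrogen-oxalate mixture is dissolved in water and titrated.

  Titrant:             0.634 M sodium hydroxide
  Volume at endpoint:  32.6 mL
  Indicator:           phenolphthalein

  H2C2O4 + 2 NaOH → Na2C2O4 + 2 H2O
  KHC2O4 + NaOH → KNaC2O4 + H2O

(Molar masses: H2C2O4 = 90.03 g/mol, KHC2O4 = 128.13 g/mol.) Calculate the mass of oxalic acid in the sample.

n(NaOH) = 0.0326 × 0.634 = 0.0207 mol
Let x = n(H2C2O4), y = n(KHC2O4).
Titrant: 2x + 1y = 0.0207;  mass: 90.03x + 128.13y = 1.46
Solving, x = 7.15 × 10^-3 mol, y = 6.37 × 10^-3 mol
mass of H2C2O4 = 7.15 × 10^-3 × 90.03 = 0.644 g

0.644 g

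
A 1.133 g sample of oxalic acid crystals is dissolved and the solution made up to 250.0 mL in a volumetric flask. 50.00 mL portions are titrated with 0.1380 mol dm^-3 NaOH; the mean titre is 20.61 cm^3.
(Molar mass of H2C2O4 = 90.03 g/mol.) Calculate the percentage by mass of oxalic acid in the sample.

H2C2O4 + 2 NaOH → Na2C2O4 + 2 H2O
n(NaOH) per titration = 0.02061 × 0.1380 = 2.844 × 10^-3 mol
From the 1:2 ratio, n(H2C2O4) in each aliquot = 1/2 × 2.844 × 10^-3 = 1.422 × 10^-3 mol
n(H2C2O4) in the whole flask = 1.422 × 10^-3 × 250.0/50.00 = 7.110 × 10^-3 mol
mass of H2C2O4 = 7.110 × 10^-3 × 90.03 = 0.6402 g
% H2C2O4 = 0.6402 / 1.133 × 100 = 56.50 %

56.50 %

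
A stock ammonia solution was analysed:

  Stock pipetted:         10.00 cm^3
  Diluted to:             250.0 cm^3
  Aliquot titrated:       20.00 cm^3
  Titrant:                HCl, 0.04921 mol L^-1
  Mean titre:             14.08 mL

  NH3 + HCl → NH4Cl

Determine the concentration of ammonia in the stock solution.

0.8661 mol/L

n(HCl) = 0.01408 × 0.04921 = 6.929 × 10^-4 mol
n(NH3) in the aliquot = 6.929 × 10^-4 mol (1:1 ratio)
[NH3]_dilute = 6.929 × 10^-4 / 0.02000 = 0.03464 mol/L
Dilution factor = 250.0 / 10.00 = 25.00
[NH3]_stock = 0.03464 × 25.00 = 0.8661 mol/L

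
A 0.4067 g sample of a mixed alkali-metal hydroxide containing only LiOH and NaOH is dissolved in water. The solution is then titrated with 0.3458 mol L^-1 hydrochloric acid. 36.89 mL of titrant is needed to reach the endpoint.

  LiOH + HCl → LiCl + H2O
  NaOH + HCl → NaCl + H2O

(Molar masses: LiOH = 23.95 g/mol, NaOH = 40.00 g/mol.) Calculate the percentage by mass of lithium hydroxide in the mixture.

n(HCl) = 0.03689 × 0.3458 = 0.01276 mol
Let x = n(LiOH), y = n(NaOH).
Titrant: 1x + 1y = 0.01276;  mass: 23.95x + 40.00y = 0.4067
Solving, x = 6.452 × 10^-3 mol, y = 6.304 × 10^-3 mol
mass of LiOH = 6.452 × 10^-3 × 23.95 = 0.1545 g
% LiOH = 0.1545 / 0.4067 × 100 = 38.00 %

38.00 %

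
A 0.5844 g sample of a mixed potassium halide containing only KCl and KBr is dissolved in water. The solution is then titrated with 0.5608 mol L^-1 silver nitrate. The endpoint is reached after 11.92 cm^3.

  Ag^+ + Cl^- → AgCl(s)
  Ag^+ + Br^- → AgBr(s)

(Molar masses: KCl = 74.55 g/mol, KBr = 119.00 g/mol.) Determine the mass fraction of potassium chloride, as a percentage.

n(AgNO3) = 0.01192 × 0.5608 = 6.685 × 10^-3 mol
Let x = n(KCl), y = n(KBr).
Titrant: 1x + 1y = 6.685 × 10^-3;  mass: 74.55x + 119.00y = 0.5844
Solving, x = 4.749 × 10^-3 mol, y = 1.936 × 10^-3 mol
mass of KCl = 4.749 × 10^-3 × 74.55 = 0.3540 g
% KCl = 0.3540 / 0.5844 × 100 = 60.58 %

60.58 %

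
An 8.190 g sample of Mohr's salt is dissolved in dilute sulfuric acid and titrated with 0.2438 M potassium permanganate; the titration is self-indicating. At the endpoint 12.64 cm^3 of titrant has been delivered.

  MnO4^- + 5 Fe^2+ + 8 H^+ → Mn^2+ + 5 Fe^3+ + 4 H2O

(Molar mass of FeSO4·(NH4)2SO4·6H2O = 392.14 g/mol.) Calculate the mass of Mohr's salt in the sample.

n(KMnO4) = 0.01264 L × 0.2438 mol/L = 3.082 × 10^-3 mol
From the 5:1 ratio, n(FeSO4·(NH4)2SO4·6H2O) = 5/1 × 3.082 × 10^-3 = 0.01541 mol
mass of FeSO4·(NH4)2SO4·6H2O = 0.01541 × 392.14 g/mol = 6.042 g

6.042 g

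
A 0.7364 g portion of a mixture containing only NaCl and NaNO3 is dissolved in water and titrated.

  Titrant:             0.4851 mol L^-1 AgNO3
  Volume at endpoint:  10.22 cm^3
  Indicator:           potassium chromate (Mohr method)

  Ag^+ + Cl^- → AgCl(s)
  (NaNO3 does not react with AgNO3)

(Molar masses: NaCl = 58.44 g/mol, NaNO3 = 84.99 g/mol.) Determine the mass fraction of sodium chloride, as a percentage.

39.34 %

n(AgNO3) = 0.01022 × 0.4851 = 4.958 × 10^-3 mol
Let x = n(NaCl), y = n(NaNO3).
Titrant: 1x = 4.958 × 10^-3;  mass: 58.44x + 84.99y = 0.7364
Solving, x = 4.958 × 10^-3 mol, y = 5.256 × 10^-3 mol
mass of NaCl = 4.958 × 10^-3 × 58.44 = 0.2897 g
% NaCl = 0.2897 / 0.7364 × 100 = 39.34 %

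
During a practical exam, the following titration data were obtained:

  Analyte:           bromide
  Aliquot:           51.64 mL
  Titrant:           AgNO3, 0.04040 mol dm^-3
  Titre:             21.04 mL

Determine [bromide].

Ag^+ + Br^- → AgBr(s)
n(AgNO3) = 0.02104 L × 0.04040 mol/L = 8.500 × 10^-4 mol
n(Br-) = 8.500 × 10^-4 mol (1:1 mole ratio)
[Br-] = 8.500 × 10^-4 mol / 0.05164 L = 0.01646 mol/L

0.01646 mol/L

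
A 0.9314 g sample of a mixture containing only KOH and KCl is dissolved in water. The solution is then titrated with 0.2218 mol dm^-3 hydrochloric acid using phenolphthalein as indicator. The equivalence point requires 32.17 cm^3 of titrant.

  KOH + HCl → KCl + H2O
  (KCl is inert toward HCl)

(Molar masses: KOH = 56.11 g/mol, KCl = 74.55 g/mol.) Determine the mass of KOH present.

n(HCl) = 0.03217 × 0.2218 = 7.135 × 10^-3 mol
Let x = n(KOH), y = n(KCl).
Titrant: 1x = 7.135 × 10^-3;  mass: 56.11x + 74.55y = 0.9314
Solving, x = 7.135 × 10^-3 mol, y = 7.123 × 10^-3 mol
mass of KOH = 7.135 × 10^-3 × 56.11 = 0.4004 g

0.4004 g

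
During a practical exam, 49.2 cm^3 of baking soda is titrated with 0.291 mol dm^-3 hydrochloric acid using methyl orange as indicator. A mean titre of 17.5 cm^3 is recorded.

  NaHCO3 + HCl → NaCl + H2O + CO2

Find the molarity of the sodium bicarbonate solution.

0.104 mol/L

n(HCl) = 0.0175 L × 0.291 mol/L = 5.09 × 10^-3 mol
n(NaHCO3) = 5.09 × 10^-3 mol (1:1 mole ratio)
[NaHCO3] = 5.09 × 10^-3 mol / 0.0492 L = 0.104 mol/L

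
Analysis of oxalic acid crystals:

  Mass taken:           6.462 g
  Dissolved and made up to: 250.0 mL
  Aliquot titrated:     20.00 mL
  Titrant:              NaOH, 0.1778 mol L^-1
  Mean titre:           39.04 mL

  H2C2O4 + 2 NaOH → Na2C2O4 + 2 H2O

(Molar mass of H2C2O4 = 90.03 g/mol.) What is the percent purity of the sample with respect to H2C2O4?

60.44 %

n(NaOH) per titration = 0.03904 × 0.1778 = 6.941 × 10^-3 mol
From the 1:2 ratio, n(H2C2O4) in each aliquot = 1/2 × 6.941 × 10^-3 = 3.471 × 10^-3 mol
n(H2C2O4) in the whole flask = 3.471 × 10^-3 × 250.0/20.00 = 0.04338 mol
mass of H2C2O4 = 0.04338 × 90.03 = 3.906 g
% H2C2O4 = 3.906 / 6.462 × 100 = 60.44 %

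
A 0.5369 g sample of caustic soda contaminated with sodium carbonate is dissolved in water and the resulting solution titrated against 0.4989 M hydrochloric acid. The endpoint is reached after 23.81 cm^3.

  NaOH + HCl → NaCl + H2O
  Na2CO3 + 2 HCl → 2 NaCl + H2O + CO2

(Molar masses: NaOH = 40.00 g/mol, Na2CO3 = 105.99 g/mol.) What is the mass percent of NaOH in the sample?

n(HCl) = 0.02381 × 0.4989 = 0.01188 mol
Let x = n(NaOH), y = n(Na2CO3).
Titrant: 1x + 2y = 0.01188;  mass: 40.00x + 105.99y = 0.5369
Solving, x = 7.127 × 10^-3 mol, y = 2.376 × 10^-3 mol
mass of NaOH = 7.127 × 10^-3 × 40.00 = 0.2851 g
% NaOH = 0.2851 / 0.5369 × 100 = 53.10 %

53.10 %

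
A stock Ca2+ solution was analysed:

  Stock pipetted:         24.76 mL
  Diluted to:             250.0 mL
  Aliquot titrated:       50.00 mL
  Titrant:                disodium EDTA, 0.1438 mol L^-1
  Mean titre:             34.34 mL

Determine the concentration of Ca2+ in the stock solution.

Ca^2+ + EDTA^4- → [Ca(EDTA)]^2-
n(EDTA) = 0.03434 × 0.1438 = 4.938 × 10^-3 mol
n(Ca2+) in the aliquot = 4.938 × 10^-3 mol (1:1 ratio)
[Ca2+]_dilute = 4.938 × 10^-3 / 0.05000 = 0.09876 mol/L
Dilution factor = 250.0 / 24.76 = 10.10
[Ca2+]_stock = 0.09876 × 10.10 = 0.9972 mol/L

0.9972 mol/L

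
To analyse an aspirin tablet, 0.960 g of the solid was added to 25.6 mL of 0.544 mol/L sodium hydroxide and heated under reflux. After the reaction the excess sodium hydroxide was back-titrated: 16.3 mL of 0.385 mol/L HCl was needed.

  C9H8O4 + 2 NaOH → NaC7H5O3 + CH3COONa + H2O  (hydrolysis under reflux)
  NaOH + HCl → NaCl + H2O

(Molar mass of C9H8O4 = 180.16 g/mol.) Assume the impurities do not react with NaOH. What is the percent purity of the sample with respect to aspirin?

71.8 %

n(NaOH) added = 0.0256 × 0.544 = 0.0139 mol
n(HCl) used in back-titration = 0.0163 × 0.385 = 6.28 × 10^-3 mol
n(NaOH) left over = 6.28 × 10^-3 mol (1:1 ratio)
n(NaOH) consumed by analyte = 0.0139 − 6.28 × 10^-3 = 7.65 × 10^-3 mol
From the 1:2 ratio, n(C9H8O4) = 1/2 × 7.65 × 10^-3 = 3.83 × 10^-3 mol
mass of C9H8O4 = 3.83 × 10^-3 × 180.16 = 0.689 g
% C9H8O4 = 0.689 / 0.960 × 100 = 71.8 %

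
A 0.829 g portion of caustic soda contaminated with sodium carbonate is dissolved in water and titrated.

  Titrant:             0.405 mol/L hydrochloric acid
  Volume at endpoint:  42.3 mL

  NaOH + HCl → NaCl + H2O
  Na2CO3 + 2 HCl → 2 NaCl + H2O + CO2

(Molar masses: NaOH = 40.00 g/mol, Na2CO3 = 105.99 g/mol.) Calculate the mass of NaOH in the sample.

0.243 g

n(HCl) = 0.0423 × 0.405 = 0.0171 mol
Let x = n(NaOH), y = n(Na2CO3).
Titrant: 1x + 2y = 0.0171;  mass: 40.00x + 105.99y = 0.829
Solving, x = 6.07 × 10^-3 mol, y = 5.53 × 10^-3 mol
mass of NaOH = 6.07 × 10^-3 × 40.00 = 0.243 g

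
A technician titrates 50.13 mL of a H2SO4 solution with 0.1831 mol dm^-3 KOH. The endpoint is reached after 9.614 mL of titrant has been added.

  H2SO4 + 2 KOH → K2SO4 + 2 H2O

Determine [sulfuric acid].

n(KOH) = 0.009614 L × 0.1831 mol/L = 1.760 × 10^-3 mol
From the 1:2 mole ratio, n(H2SO4) = 1/2 × 1.760 × 10^-3 = 8.802 × 10^-4 mol
[H2SO4] = 8.802 × 10^-4 mol / 0.05013 L = 0.01756 mol/L

0.01756 mol/L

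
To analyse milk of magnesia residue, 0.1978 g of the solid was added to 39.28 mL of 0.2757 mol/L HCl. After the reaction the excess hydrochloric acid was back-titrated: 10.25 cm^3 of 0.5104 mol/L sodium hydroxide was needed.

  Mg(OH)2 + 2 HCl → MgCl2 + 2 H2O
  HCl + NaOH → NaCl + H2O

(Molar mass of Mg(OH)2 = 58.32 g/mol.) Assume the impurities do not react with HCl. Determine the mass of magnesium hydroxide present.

n(HCl) added = 0.03928 × 0.2757 = 0.01083 mol
n(NaOH) used in back-titration = 0.01025 × 0.5104 = 5.232 × 10^-3 mol
n(HCl) left over = 5.232 × 10^-3 mol (1:1 ratio)
n(HCl) consumed by analyte = 0.01083 − 5.232 × 10^-3 = 5.598 × 10^-3 mol
From the 1:2 ratio, n(Mg(OH)2) = 1/2 × 5.598 × 10^-3 = 2.799 × 10^-3 mol
mass of Mg(OH)2 = 2.799 × 10^-3 × 58.32 = 0.1632 g

0.1632 g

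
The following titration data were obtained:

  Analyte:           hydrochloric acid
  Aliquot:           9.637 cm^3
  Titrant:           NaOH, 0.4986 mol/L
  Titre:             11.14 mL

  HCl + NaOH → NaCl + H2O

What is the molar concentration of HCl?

0.5764 mol/L

n(NaOH) = 0.01114 L × 0.4986 mol/L = 5.554 × 10^-3 mol
n(HCl) = 5.554 × 10^-3 mol (1:1 mole ratio)
[HCl] = 5.554 × 10^-3 mol / 0.009637 L = 0.5764 mol/L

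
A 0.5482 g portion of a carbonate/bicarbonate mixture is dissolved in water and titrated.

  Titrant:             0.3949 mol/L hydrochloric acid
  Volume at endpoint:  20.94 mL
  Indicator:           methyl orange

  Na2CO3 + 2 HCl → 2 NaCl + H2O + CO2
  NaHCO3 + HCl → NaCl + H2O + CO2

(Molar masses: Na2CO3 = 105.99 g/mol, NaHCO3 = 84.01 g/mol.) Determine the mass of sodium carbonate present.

0.2503 g

n(HCl) = 0.02094 × 0.3949 = 8.269 × 10^-3 mol
Let x = n(Na2CO3), y = n(NaHCO3).
Titrant: 2x + 1y = 8.269 × 10^-3;  mass: 105.99x + 84.01y = 0.5482
Solving, x = 2.362 × 10^-3 mol, y = 3.546 × 10^-3 mol
mass of Na2CO3 = 2.362 × 10^-3 × 105.99 = 0.2503 g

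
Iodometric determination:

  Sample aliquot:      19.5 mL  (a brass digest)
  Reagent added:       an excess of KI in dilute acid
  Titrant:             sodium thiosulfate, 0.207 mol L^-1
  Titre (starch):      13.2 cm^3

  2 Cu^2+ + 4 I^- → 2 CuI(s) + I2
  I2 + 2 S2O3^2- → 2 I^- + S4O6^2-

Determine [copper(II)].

0.140 mol/L

n(S2O3^2-) = 0.0132 × 0.207 = 2.73 × 10^-3 mol
n(I2) = n(S2O3^2-)/2 = 1.37 × 10^-3 mol
From the 2:1 ratio, n(Cu2+) in the aliquot = 2/1 × 1.37 × 10^-3 = 2.73 × 10^-3 mol
[Cu2+] = 2.73 × 10^-3 / 0.0195 = 0.140 mol/L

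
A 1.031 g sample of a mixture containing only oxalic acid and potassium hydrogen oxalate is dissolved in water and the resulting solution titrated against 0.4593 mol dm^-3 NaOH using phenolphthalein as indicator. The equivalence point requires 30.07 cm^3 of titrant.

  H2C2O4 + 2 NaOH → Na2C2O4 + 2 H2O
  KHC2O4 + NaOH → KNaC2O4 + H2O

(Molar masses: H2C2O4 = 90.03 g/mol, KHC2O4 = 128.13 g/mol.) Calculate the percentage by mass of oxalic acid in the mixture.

n(NaOH) = 0.03007 × 0.4593 = 0.01381 mol
Let x = n(H2C2O4), y = n(KHC2O4).
Titrant: 2x + 1y = 0.01381;  mass: 90.03x + 128.13y = 1.031
Solving, x = 4.443 × 10^-3 mol, y = 4.924 × 10^-3 mol
mass of H2C2O4 = 4.443 × 10^-3 × 90.03 = 0.4000 g
% H2C2O4 = 0.4000 / 1.031 × 100 = 38.80 %

38.80 %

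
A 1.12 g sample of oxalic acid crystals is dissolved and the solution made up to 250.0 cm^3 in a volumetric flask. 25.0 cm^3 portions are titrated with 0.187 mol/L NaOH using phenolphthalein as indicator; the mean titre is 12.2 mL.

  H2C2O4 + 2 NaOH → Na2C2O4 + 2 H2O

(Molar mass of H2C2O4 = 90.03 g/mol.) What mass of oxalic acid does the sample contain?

1.03 g

n(NaOH) per titration = 0.0122 × 0.187 = 2.28 × 10^-3 mol
From the 1:2 ratio, n(H2C2O4) in each aliquot = 1/2 × 2.28 × 10^-3 = 1.14 × 10^-3 mol
n(H2C2O4) in the whole flask = 1.14 × 10^-3 × 250.0/25.0 = 0.0114 mol
mass of H2C2O4 = 0.0114 × 90.03 = 1.03 g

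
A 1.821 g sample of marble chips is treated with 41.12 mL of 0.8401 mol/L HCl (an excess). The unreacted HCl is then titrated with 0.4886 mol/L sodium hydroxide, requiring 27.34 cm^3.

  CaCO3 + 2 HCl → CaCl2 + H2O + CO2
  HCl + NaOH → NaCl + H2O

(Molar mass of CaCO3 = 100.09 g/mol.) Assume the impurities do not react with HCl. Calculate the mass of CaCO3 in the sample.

1.060 g

n(HCl) added = 0.04112 × 0.8401 = 0.03454 mol
n(NaOH) used in back-titration = 0.02734 × 0.4886 = 0.01336 mol
n(HCl) left over = 0.01336 mol (1:1 ratio)
n(HCl) consumed by analyte = 0.03454 − 0.01336 = 0.02119 mol
From the 1:2 ratio, n(CaCO3) = 1/2 × 0.02119 = 0.01059 mol
mass of CaCO3 = 0.01059 × 100.09 = 1.060 g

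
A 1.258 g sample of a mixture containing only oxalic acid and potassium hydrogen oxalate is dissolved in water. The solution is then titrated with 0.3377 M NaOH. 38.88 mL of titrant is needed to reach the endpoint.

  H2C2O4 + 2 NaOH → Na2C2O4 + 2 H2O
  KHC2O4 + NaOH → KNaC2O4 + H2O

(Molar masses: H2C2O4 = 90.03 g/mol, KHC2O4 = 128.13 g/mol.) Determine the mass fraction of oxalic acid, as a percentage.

18.27 %

n(NaOH) = 0.03888 × 0.3377 = 0.01313 mol
Let x = n(H2C2O4), y = n(KHC2O4).
Titrant: 2x + 1y = 0.01313;  mass: 90.03x + 128.13y = 1.258
Solving, x = 2.553 × 10^-3 mol, y = 8.025 × 10^-3 mol
mass of H2C2O4 = 2.553 × 10^-3 × 90.03 = 0.2298 g
% H2C2O4 = 0.2298 / 1.258 × 100 = 18.27 %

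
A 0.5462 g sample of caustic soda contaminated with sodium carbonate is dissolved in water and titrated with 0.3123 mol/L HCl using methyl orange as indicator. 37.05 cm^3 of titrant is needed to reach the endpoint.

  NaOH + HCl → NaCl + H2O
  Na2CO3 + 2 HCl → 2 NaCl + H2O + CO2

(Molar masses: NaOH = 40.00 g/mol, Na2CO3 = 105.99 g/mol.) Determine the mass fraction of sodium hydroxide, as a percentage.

37.75 %

n(HCl) = 0.03705 × 0.3123 = 0.01157 mol
Let x = n(NaOH), y = n(Na2CO3).
Titrant: 1x + 2y = 0.01157;  mass: 40.00x + 105.99y = 0.5462
Solving, x = 5.155 × 10^-3 mol, y = 3.208 × 10^-3 mol
mass of NaOH = 5.155 × 10^-3 × 40.00 = 0.2062 g
% NaOH = 0.2062 / 0.5462 × 100 = 37.75 %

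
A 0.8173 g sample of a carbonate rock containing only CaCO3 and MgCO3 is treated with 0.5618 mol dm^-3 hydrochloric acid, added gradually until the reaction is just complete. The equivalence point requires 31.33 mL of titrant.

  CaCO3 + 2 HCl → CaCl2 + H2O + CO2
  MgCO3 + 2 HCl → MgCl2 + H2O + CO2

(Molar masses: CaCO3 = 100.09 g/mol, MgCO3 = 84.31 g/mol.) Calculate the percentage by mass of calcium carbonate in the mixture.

n(HCl) = 0.03133 × 0.5618 = 0.01760 mol
Let x = n(CaCO3), y = n(MgCO3).
Titrant: 2x + 2y = 0.01760;  mass: 100.09x + 84.31y = 0.8173
Solving, x = 4.773 × 10^-3 mol, y = 4.027 × 10^-3 mol
mass of CaCO3 = 4.773 × 10^-3 × 100.09 = 0.4778 g
% CaCO3 = 0.4778 / 0.8173 × 100 = 58.46 %

58.46 %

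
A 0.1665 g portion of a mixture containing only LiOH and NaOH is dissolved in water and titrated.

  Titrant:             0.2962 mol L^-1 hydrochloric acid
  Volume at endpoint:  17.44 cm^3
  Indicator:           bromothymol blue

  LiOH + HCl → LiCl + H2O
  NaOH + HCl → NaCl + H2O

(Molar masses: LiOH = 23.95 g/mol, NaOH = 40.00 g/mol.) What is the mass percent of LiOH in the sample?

35.96 %

n(HCl) = 0.01744 × 0.2962 = 5.166 × 10^-3 mol
Let x = n(LiOH), y = n(NaOH).
Titrant: 1x + 1y = 5.166 × 10^-3;  mass: 23.95x + 40.00y = 0.1665
Solving, x = 2.500 × 10^-3 mol, y = 2.665 × 10^-3 mol
mass of LiOH = 2.500 × 10^-3 × 23.95 = 0.05988 g
% LiOH = 0.05988 / 0.1665 × 100 = 35.96 %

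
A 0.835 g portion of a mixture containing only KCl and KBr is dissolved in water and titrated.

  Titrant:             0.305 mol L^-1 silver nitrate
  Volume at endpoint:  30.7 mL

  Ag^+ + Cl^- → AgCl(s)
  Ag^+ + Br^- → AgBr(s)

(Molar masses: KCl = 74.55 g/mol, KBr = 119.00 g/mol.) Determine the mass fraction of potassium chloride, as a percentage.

56.1 %

n(AgNO3) = 0.0307 × 0.305 = 9.36 × 10^-3 mol
Let x = n(KCl), y = n(KBr).
Titrant: 1x + 1y = 9.36 × 10^-3;  mass: 74.55x + 119.00y = 0.835
Solving, x = 6.28 × 10^-3 mol, y = 3.08 × 10^-3 mol
mass of KCl = 6.28 × 10^-3 × 74.55 = 0.468 g
% KCl = 0.468 / 0.835 × 100 = 56.1 %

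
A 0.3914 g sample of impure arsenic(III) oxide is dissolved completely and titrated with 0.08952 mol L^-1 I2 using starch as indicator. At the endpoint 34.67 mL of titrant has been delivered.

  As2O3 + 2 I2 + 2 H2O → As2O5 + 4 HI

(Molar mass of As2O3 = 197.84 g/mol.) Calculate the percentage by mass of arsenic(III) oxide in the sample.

n(I2) = 0.03467 L × 0.08952 mol/L = 3.104 × 10^-3 mol
From the 1:2 ratio, n(As2O3) = 1/2 × 3.104 × 10^-3 = 1.552 × 10^-3 mol
mass of As2O3 = 1.552 × 10^-3 × 197.84 g/mol = 0.3070 g
% As2O3 = 0.3070 / 0.3914 × 100 = 78.44 %

78.44 %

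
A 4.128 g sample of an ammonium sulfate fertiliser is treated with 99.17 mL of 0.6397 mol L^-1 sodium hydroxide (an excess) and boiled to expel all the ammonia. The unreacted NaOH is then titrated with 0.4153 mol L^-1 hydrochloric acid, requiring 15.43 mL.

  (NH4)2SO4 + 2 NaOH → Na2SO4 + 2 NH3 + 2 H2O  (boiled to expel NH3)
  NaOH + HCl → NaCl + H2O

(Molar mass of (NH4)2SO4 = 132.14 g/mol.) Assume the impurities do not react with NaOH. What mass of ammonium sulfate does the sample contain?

n(NaOH) added = 0.09917 × 0.6397 = 0.06344 mol
n(HCl) used in back-titration = 0.01543 × 0.4153 = 6.408 × 10^-3 mol
n(NaOH) left over = 6.408 × 10^-3 mol (1:1 ratio)
n(NaOH) consumed by analyte = 0.06344 − 6.408 × 10^-3 = 0.05703 mol
From the 1:2 ratio, n((NH4)2SO4) = 1/2 × 0.05703 = 0.02852 mol
mass of (NH4)2SO4 = 0.02852 × 132.14 = 3.768 g

3.768 g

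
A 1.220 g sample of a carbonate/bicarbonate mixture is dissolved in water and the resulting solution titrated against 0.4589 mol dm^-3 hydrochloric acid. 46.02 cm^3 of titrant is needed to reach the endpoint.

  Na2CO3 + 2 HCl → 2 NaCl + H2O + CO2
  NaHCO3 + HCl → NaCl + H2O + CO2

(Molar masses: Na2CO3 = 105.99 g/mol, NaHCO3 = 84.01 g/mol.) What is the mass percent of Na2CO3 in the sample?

77.62 %

n(HCl) = 0.04602 × 0.4589 = 0.02112 mol
Let x = n(Na2CO3), y = n(NaHCO3).
Titrant: 2x + 1y = 0.02112;  mass: 105.99x + 84.01y = 1.220
Solving, x = 8.934 × 10^-3 mol, y = 3.251 × 10^-3 mol
mass of Na2CO3 = 8.934 × 10^-3 × 105.99 = 0.9469 g
% Na2CO3 = 0.9469 / 1.220 × 100 = 77.62 %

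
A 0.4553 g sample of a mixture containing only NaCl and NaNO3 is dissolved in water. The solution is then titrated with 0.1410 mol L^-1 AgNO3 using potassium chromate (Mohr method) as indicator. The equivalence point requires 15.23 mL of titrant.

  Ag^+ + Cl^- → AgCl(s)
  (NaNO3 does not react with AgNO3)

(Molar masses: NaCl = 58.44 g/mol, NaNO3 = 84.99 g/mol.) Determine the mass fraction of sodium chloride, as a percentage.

27.56 %

n(AgNO3) = 0.01523 × 0.1410 = 2.147 × 10^-3 mol
Let x = n(NaCl), y = n(NaNO3).
Titrant: 1x = 2.147 × 10^-3;  mass: 58.44x + 84.99y = 0.4553
Solving, x = 2.147 × 10^-3 mol, y = 3.881 × 10^-3 mol
mass of NaCl = 2.147 × 10^-3 × 58.44 = 0.1255 g
% NaCl = 0.1255 / 0.4553 × 100 = 27.56 %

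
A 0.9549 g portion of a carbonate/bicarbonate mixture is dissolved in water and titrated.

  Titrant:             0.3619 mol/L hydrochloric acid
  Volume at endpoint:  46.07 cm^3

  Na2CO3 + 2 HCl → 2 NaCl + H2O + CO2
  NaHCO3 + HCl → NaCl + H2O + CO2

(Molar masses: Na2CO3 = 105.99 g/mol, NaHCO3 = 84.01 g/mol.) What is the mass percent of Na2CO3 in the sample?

n(HCl) = 0.04607 × 0.3619 = 0.01667 mol
Let x = n(Na2CO3), y = n(NaHCO3).
Titrant: 2x + 1y = 0.01667;  mass: 105.99x + 84.01y = 0.9549
Solving, x = 7.186 × 10^-3 mol, y = 2.300 × 10^-3 mol
mass of Na2CO3 = 7.186 × 10^-3 × 105.99 = 0.7617 g
% Na2CO3 = 0.7617 / 0.9549 × 100 = 79.77 %

79.77 %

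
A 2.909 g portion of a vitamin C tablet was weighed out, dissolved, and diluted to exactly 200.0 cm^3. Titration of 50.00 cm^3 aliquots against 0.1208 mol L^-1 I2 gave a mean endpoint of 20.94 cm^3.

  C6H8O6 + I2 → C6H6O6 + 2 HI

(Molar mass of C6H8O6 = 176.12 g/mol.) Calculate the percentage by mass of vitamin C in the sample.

61.26 %

n(I2) per titration = 0.02094 × 0.1208 = 2.530 × 10^-3 mol
n(C6H8O6) in each aliquot = 2.530 × 10^-3 mol (1:1 ratio)
n(C6H8O6) in the whole flask = 2.530 × 10^-3 × 200.0/50.00 = 0.01012 mol
mass of C6H8O6 = 0.01012 × 176.12 = 1.782 g
% C6H8O6 = 1.782 / 2.909 × 100 = 61.26 %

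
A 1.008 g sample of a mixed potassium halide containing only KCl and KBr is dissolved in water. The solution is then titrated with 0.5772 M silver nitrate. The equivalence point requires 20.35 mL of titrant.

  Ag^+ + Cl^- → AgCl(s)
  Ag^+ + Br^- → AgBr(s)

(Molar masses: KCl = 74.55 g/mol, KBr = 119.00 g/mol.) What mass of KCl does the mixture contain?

0.6537 g

n(AgNO3) = 0.02035 × 0.5772 = 0.01175 mol
Let x = n(KCl), y = n(KBr).
Titrant: 1x + 1y = 0.01175;  mass: 74.55x + 119.00y = 1.008
Solving, x = 8.769 × 10^-3 mol, y = 2.977 × 10^-3 mol
mass of KCl = 8.769 × 10^-3 × 74.55 = 0.6537 g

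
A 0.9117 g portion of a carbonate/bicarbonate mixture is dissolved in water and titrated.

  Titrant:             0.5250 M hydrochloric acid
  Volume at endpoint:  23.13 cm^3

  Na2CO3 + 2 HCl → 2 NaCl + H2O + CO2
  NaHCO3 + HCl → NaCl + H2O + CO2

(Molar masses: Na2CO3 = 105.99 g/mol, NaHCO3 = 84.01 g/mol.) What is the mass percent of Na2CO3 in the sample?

20.33 %

n(HCl) = 0.02313 × 0.5250 = 0.01214 mol
Let x = n(Na2CO3), y = n(NaHCO3).
Titrant: 2x + 1y = 0.01214;  mass: 105.99x + 84.01y = 0.9117
Solving, x = 1.748 × 10^-3 mol, y = 8.646 × 10^-3 mol
mass of Na2CO3 = 1.748 × 10^-3 × 105.99 = 0.1853 g
% Na2CO3 = 0.1853 / 0.9117 × 100 = 20.33 %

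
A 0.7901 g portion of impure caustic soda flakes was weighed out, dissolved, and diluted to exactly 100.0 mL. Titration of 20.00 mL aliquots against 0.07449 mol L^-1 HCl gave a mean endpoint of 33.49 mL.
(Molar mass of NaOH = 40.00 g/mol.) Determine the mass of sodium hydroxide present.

NaOH + HCl → NaCl + H2O
n(HCl) per titration = 0.03349 × 0.07449 = 2.495 × 10^-3 mol
n(NaOH) in each aliquot = 2.495 × 10^-3 mol (1:1 ratio)
n(NaOH) in the whole flask = 2.495 × 10^-3 × 100.0/20.00 = 0.01247 mol
mass of NaOH = 0.01247 × 40.00 = 0.4989 g

0.4989 g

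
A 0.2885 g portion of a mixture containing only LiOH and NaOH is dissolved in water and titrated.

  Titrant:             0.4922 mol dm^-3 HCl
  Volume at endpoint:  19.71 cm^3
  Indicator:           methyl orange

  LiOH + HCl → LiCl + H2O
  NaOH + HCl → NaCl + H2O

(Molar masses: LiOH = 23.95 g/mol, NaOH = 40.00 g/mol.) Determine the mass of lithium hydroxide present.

0.1486 g

n(HCl) = 0.01971 × 0.4922 = 9.701 × 10^-3 mol
Let x = n(LiOH), y = n(NaOH).
Titrant: 1x + 1y = 9.701 × 10^-3;  mass: 23.95x + 40.00y = 0.2885
Solving, x = 6.203 × 10^-3 mol, y = 3.499 × 10^-3 mol
mass of LiOH = 6.203 × 10^-3 × 23.95 = 0.1486 g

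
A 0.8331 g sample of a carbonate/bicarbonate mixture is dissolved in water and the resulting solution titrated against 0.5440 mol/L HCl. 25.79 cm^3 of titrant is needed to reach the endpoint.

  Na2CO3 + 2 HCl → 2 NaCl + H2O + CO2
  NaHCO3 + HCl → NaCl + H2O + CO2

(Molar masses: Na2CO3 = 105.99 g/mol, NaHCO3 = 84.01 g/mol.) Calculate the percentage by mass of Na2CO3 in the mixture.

n(HCl) = 0.02579 × 0.5440 = 0.01403 mol
Let x = n(Na2CO3), y = n(NaHCO3).
Titrant: 2x + 1y = 0.01403;  mass: 105.99x + 84.01y = 0.8331
Solving, x = 5.571 × 10^-3 mol, y = 2.889 × 10^-3 mol
mass of Na2CO3 = 5.571 × 10^-3 × 105.99 = 0.5904 g
% Na2CO3 = 0.5904 / 0.8331 × 100 = 70.87 %

70.87 %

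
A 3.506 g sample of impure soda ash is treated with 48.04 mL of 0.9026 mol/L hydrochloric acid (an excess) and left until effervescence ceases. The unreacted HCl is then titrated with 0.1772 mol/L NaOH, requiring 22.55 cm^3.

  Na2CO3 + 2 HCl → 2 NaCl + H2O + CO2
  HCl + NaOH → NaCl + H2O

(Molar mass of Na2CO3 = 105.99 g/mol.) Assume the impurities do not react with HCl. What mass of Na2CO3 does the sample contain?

n(HCl) added = 0.04804 × 0.9026 = 0.04336 mol
n(NaOH) used in back-titration = 0.02255 × 0.1772 = 3.996 × 10^-3 mol
n(HCl) left over = 3.996 × 10^-3 mol (1:1 ratio)
n(HCl) consumed by analyte = 0.04336 − 3.996 × 10^-3 = 0.03937 mol
From the 1:2 ratio, n(Na2CO3) = 1/2 × 0.03937 = 0.01968 mol
mass of Na2CO3 = 0.01968 × 105.99 = 2.086 g

2.086 g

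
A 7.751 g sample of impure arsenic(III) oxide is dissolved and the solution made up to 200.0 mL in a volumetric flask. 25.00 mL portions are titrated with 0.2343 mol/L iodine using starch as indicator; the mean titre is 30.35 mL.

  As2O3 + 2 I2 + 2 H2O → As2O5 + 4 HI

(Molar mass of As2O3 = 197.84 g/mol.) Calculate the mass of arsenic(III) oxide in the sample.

5.627 g

n(I2) per titration = 0.03035 × 0.2343 = 7.111 × 10^-3 mol
From the 1:2 ratio, n(As2O3) in each aliquot = 1/2 × 7.111 × 10^-3 = 3.556 × 10^-3 mol
n(As2O3) in the whole flask = 3.556 × 10^-3 × 200.0/25.00 = 0.02844 mol
mass of As2O3 = 0.02844 × 197.84 = 5.627 g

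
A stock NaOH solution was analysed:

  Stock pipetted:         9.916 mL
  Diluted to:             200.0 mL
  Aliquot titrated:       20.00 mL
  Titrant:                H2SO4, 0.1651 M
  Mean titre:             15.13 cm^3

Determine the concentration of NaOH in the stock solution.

2 NaOH + H2SO4 → Na2SO4 + 2 H2O
n(H2SO4) = 0.01513 × 0.1651 = 2.498 × 10^-3 mol
From the 2:1 ratio, n(NaOH) in the aliquot = 2/1 × 2.498 × 10^-3 = 4.996 × 10^-3 mol
[NaOH]_dilute = 4.996 × 10^-3 / 0.02000 = 0.2498 mol/L
Dilution factor = 200.0 / 9.916 = 20.17
[NaOH]_stock = 0.2498 × 20.17 = 5.038 mol/L

5.038 M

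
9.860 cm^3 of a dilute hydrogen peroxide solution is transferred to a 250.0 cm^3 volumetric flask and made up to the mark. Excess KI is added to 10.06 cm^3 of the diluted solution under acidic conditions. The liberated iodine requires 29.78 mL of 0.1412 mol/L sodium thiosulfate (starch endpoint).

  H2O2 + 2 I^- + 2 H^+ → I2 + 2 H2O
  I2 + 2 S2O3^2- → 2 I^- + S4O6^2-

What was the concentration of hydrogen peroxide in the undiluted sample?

5.299 mol/L

n(S2O3^2-) = 0.02978 × 0.1412 = 4.205 × 10^-3 mol
n(I2) = n(S2O3^2-)/2 = 2.102 × 10^-3 mol
n(H2O2) in the aliquot = 2.102 × 10^-3 mol (1:1 ratio)
[H2O2]_dilute = 2.102 × 10^-3 / 0.01006 = 0.2090 mol/L
[H2O2]_original = 0.2090 × 250.0/9.860 = 5.299 mol/L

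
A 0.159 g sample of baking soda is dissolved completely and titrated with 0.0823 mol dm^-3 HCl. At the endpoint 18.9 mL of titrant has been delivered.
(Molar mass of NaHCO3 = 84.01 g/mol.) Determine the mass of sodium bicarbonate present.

NaHCO3 + HCl → NaCl + H2O + CO2
n(HCl) = 0.0189 L × 0.0823 mol/L = 1.56 × 10^-3 mol
n(NaHCO3) = 1.56 × 10^-3 mol (1:1 ratio)
mass of NaHCO3 = 1.56 × 10^-3 × 84.01 g/mol = 0.131 g

0.131 g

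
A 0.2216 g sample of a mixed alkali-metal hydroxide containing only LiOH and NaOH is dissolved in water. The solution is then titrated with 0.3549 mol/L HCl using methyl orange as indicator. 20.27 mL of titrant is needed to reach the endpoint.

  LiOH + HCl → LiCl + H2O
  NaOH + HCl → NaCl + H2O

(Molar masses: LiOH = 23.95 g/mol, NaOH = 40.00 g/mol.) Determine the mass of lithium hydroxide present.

n(HCl) = 0.02027 × 0.3549 = 7.194 × 10^-3 mol
Let x = n(LiOH), y = n(NaOH).
Titrant: 1x + 1y = 7.194 × 10^-3;  mass: 23.95x + 40.00y = 0.2216
Solving, x = 4.122 × 10^-3 mol, y = 3.072 × 10^-3 mol
mass of LiOH = 4.122 × 10^-3 × 23.95 = 0.09871 g

0.09871 g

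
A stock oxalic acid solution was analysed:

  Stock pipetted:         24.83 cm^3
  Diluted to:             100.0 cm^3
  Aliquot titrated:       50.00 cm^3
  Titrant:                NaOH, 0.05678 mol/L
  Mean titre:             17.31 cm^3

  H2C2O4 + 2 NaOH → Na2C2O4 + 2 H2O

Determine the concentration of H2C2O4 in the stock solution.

0.03958 mol/L

n(NaOH) = 0.01731 × 0.05678 = 9.829 × 10^-4 mol
From the 1:2 ratio, n(H2C2O4) in the aliquot = 1/2 × 9.829 × 10^-4 = 4.914 × 10^-4 mol
[H2C2O4]_dilute = 4.914 × 10^-4 / 0.05000 = 0.009829 mol/L
Dilution factor = 100.0 / 24.83 = 4.027
[H2C2O4]_stock = 0.009829 × 4.027 = 0.03958 mol/L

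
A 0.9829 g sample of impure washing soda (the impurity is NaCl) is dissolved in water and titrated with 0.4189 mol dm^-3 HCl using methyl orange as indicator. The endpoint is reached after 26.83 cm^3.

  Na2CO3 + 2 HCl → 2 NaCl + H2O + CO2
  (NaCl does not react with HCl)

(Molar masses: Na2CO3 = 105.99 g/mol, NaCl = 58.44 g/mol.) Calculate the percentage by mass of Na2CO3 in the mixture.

60.60 %

n(HCl) = 0.02683 × 0.4189 = 0.01124 mol
Let x = n(Na2CO3), y = n(NaCl).
Titrant: 2x = 0.01124;  mass: 105.99x + 58.44y = 0.9829
Solving, x = 5.620 × 10^-3 mol, y = 6.627 × 10^-3 mol
mass of Na2CO3 = 5.620 × 10^-3 × 105.99 = 0.5956 g
% Na2CO3 = 0.5956 / 0.9829 × 100 = 60.60 %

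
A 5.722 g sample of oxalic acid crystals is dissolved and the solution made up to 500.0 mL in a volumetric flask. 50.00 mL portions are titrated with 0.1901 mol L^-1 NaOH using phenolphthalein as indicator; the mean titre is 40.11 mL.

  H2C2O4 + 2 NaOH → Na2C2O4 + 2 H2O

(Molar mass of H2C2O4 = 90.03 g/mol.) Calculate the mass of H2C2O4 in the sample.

3.432 g

n(NaOH) per titration = 0.04011 × 0.1901 = 7.625 × 10^-3 mol
From the 1:2 ratio, n(H2C2O4) in each aliquot = 1/2 × 7.625 × 10^-3 = 3.812 × 10^-3 mol
n(H2C2O4) in the whole flask = 3.812 × 10^-3 × 500.0/50.00 = 0.03812 mol
mass of H2C2O4 = 0.03812 × 90.03 = 3.432 g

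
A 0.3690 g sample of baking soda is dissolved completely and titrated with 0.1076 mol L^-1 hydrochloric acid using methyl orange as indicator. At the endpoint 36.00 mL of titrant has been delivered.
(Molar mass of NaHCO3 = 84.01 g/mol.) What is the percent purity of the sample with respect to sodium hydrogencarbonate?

88.19 %

NaHCO3 + HCl → NaCl + H2O + CO2
n(HCl) = 0.03600 L × 0.1076 mol/L = 3.874 × 10^-3 mol
n(NaHCO3) = 3.874 × 10^-3 mol (1:1 ratio)
mass of NaHCO3 = 3.874 × 10^-3 × 84.01 g/mol = 0.3254 g
% NaHCO3 = 0.3254 / 0.3690 × 100 = 88.19 %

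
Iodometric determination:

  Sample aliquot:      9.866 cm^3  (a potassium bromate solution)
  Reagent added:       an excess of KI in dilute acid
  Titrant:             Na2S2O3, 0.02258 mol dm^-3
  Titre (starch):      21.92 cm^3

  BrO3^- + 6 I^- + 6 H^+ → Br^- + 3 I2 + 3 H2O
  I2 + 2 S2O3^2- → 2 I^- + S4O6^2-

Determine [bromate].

n(S2O3^2-) = 0.02192 × 0.02258 = 4.950 × 10^-4 mol
n(I2) = n(S2O3^2-)/2 = 2.475 × 10^-4 mol
From the 1:3 ratio, n(BrO3^-) in the aliquot = 1/3 × 2.475 × 10^-4 = 8.249 × 10^-5 mol
[BrO3^-] = 8.249 × 10^-5 / 0.009866 = 0.008361 mol/L

0.008361 mol/L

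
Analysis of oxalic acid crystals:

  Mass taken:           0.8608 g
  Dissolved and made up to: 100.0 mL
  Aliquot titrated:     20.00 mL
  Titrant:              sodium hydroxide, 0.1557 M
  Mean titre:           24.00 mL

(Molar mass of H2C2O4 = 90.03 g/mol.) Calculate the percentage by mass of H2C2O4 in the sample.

97.71 %

H2C2O4 + 2 NaOH → Na2C2O4 + 2 H2O
n(NaOH) per titration = 0.02400 × 0.1557 = 3.737 × 10^-3 mol
From the 1:2 ratio, n(H2C2O4) in each aliquot = 1/2 × 3.737 × 10^-3 = 1.868 × 10^-3 mol
n(H2C2O4) in the whole flask = 1.868 × 10^-3 × 100.0/20.00 = 9.342 × 10^-3 mol
mass of H2C2O4 = 9.342 × 10^-3 × 90.03 = 0.8411 g
% H2C2O4 = 0.8411 / 0.8608 × 100 = 97.71 %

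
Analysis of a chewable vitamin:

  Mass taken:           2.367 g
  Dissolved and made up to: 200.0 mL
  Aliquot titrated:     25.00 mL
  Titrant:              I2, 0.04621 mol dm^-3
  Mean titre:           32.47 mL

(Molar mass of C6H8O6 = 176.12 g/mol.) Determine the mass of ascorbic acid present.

2.114 g

C6H8O6 + I2 → C6H6O6 + 2 HI
n(I2) per titration = 0.03247 × 0.04621 = 1.500 × 10^-3 mol
n(C6H8O6) in each aliquot = 1.500 × 10^-3 mol (1:1 ratio)
n(C6H8O6) in the whole flask = 1.500 × 10^-3 × 200.0/25.00 = 0.01200 mol
mass of C6H8O6 = 0.01200 × 176.12 = 2.114 g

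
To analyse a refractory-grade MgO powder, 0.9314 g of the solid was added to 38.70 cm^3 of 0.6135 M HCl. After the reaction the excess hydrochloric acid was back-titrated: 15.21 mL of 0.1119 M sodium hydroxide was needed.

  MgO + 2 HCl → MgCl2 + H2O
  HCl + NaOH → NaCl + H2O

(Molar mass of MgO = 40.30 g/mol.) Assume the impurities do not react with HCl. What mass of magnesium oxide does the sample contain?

0.4441 g

n(HCl) added = 0.03870 × 0.6135 = 0.02374 mol
n(NaOH) used in back-titration = 0.01521 × 0.1119 = 1.702 × 10^-3 mol
n(HCl) left over = 1.702 × 10^-3 mol (1:1 ratio)
n(HCl) consumed by analyte = 0.02374 − 1.702 × 10^-3 = 0.02204 mol
From the 1:2 ratio, n(MgO) = 1/2 × 0.02204 = 0.01102 mol
mass of MgO = 0.01102 × 40.30 = 0.4441 g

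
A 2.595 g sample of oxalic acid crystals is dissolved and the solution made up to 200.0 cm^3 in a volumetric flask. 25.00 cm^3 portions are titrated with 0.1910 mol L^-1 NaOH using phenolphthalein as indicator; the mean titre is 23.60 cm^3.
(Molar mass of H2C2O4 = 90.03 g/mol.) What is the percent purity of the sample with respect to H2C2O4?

H2C2O4 + 2 NaOH → Na2C2O4 + 2 H2O
n(NaOH) per titration = 0.02360 × 0.1910 = 4.508 × 10^-3 mol
From the 1:2 ratio, n(H2C2O4) in each aliquot = 1/2 × 4.508 × 10^-3 = 2.254 × 10^-3 mol
n(H2C2O4) in the whole flask = 2.254 × 10^-3 × 200.0/25.00 = 0.01803 mol
mass of H2C2O4 = 0.01803 × 90.03 = 1.623 g
% H2C2O4 = 1.623 / 2.595 × 100 = 62.55 %

62.55 %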